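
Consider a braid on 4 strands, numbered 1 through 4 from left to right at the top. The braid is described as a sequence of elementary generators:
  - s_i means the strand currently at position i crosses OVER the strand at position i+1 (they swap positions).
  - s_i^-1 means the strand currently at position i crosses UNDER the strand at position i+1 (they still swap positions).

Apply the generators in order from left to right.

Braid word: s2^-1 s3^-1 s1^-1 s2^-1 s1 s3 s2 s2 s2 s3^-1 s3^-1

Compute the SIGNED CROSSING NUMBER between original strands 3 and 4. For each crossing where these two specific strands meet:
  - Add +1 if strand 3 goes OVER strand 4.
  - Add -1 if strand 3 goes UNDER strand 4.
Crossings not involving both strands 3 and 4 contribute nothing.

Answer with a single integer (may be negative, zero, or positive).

Answer: 1

Derivation:
Gen 1: crossing 2x3. Both 3&4? no. Sum: 0
Gen 2: crossing 2x4. Both 3&4? no. Sum: 0
Gen 3: crossing 1x3. Both 3&4? no. Sum: 0
Gen 4: crossing 1x4. Both 3&4? no. Sum: 0
Gen 5: 3 over 4. Both 3&4? yes. Contrib: +1. Sum: 1
Gen 6: crossing 1x2. Both 3&4? no. Sum: 1
Gen 7: crossing 3x2. Both 3&4? no. Sum: 1
Gen 8: crossing 2x3. Both 3&4? no. Sum: 1
Gen 9: crossing 3x2. Both 3&4? no. Sum: 1
Gen 10: crossing 3x1. Both 3&4? no. Sum: 1
Gen 11: crossing 1x3. Both 3&4? no. Sum: 1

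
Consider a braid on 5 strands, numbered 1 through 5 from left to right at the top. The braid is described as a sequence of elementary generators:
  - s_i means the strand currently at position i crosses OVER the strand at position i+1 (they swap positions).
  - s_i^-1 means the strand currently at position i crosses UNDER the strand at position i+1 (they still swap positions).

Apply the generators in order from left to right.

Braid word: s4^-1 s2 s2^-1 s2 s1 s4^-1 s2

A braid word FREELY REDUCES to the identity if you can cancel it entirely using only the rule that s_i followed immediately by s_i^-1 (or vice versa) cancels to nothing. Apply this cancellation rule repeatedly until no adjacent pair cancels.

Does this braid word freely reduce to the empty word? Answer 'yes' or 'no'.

Answer: no

Derivation:
Gen 1 (s4^-1): push. Stack: [s4^-1]
Gen 2 (s2): push. Stack: [s4^-1 s2]
Gen 3 (s2^-1): cancels prior s2. Stack: [s4^-1]
Gen 4 (s2): push. Stack: [s4^-1 s2]
Gen 5 (s1): push. Stack: [s4^-1 s2 s1]
Gen 6 (s4^-1): push. Stack: [s4^-1 s2 s1 s4^-1]
Gen 7 (s2): push. Stack: [s4^-1 s2 s1 s4^-1 s2]
Reduced word: s4^-1 s2 s1 s4^-1 s2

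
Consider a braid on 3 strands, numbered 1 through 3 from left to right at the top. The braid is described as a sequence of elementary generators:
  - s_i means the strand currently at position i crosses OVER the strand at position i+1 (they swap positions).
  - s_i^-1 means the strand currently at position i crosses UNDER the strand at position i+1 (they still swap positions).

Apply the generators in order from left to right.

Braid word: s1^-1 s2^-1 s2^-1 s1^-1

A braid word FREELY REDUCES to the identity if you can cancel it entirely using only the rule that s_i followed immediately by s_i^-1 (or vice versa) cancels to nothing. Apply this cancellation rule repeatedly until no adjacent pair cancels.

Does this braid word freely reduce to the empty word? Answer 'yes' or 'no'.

Gen 1 (s1^-1): push. Stack: [s1^-1]
Gen 2 (s2^-1): push. Stack: [s1^-1 s2^-1]
Gen 3 (s2^-1): push. Stack: [s1^-1 s2^-1 s2^-1]
Gen 4 (s1^-1): push. Stack: [s1^-1 s2^-1 s2^-1 s1^-1]
Reduced word: s1^-1 s2^-1 s2^-1 s1^-1

Answer: no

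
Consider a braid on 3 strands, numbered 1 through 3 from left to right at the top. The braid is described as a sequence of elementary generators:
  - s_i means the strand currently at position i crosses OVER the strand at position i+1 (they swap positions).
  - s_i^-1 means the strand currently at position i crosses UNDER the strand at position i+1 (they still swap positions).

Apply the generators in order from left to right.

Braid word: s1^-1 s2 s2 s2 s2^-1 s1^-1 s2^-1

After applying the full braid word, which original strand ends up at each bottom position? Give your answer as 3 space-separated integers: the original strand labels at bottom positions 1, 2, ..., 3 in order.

Answer: 1 3 2

Derivation:
Gen 1 (s1^-1): strand 1 crosses under strand 2. Perm now: [2 1 3]
Gen 2 (s2): strand 1 crosses over strand 3. Perm now: [2 3 1]
Gen 3 (s2): strand 3 crosses over strand 1. Perm now: [2 1 3]
Gen 4 (s2): strand 1 crosses over strand 3. Perm now: [2 3 1]
Gen 5 (s2^-1): strand 3 crosses under strand 1. Perm now: [2 1 3]
Gen 6 (s1^-1): strand 2 crosses under strand 1. Perm now: [1 2 3]
Gen 7 (s2^-1): strand 2 crosses under strand 3. Perm now: [1 3 2]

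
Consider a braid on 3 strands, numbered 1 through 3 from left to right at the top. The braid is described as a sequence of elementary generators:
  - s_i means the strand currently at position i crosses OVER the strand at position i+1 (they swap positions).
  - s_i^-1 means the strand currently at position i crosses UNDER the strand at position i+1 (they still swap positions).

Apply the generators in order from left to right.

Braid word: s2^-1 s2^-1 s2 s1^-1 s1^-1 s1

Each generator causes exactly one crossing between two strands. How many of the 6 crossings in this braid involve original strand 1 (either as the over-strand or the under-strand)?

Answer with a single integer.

Answer: 3

Derivation:
Gen 1: crossing 2x3. Involves strand 1? no. Count so far: 0
Gen 2: crossing 3x2. Involves strand 1? no. Count so far: 0
Gen 3: crossing 2x3. Involves strand 1? no. Count so far: 0
Gen 4: crossing 1x3. Involves strand 1? yes. Count so far: 1
Gen 5: crossing 3x1. Involves strand 1? yes. Count so far: 2
Gen 6: crossing 1x3. Involves strand 1? yes. Count so far: 3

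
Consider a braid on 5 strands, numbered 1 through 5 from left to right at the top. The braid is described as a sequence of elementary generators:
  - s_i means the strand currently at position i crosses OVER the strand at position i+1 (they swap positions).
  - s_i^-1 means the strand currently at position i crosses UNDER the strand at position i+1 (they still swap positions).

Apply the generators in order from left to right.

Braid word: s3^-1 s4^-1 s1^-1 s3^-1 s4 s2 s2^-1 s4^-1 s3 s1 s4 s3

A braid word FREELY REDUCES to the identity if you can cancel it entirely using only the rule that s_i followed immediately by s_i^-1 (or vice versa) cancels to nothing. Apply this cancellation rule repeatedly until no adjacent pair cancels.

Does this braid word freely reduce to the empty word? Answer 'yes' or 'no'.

Answer: yes

Derivation:
Gen 1 (s3^-1): push. Stack: [s3^-1]
Gen 2 (s4^-1): push. Stack: [s3^-1 s4^-1]
Gen 3 (s1^-1): push. Stack: [s3^-1 s4^-1 s1^-1]
Gen 4 (s3^-1): push. Stack: [s3^-1 s4^-1 s1^-1 s3^-1]
Gen 5 (s4): push. Stack: [s3^-1 s4^-1 s1^-1 s3^-1 s4]
Gen 6 (s2): push. Stack: [s3^-1 s4^-1 s1^-1 s3^-1 s4 s2]
Gen 7 (s2^-1): cancels prior s2. Stack: [s3^-1 s4^-1 s1^-1 s3^-1 s4]
Gen 8 (s4^-1): cancels prior s4. Stack: [s3^-1 s4^-1 s1^-1 s3^-1]
Gen 9 (s3): cancels prior s3^-1. Stack: [s3^-1 s4^-1 s1^-1]
Gen 10 (s1): cancels prior s1^-1. Stack: [s3^-1 s4^-1]
Gen 11 (s4): cancels prior s4^-1. Stack: [s3^-1]
Gen 12 (s3): cancels prior s3^-1. Stack: []
Reduced word: (empty)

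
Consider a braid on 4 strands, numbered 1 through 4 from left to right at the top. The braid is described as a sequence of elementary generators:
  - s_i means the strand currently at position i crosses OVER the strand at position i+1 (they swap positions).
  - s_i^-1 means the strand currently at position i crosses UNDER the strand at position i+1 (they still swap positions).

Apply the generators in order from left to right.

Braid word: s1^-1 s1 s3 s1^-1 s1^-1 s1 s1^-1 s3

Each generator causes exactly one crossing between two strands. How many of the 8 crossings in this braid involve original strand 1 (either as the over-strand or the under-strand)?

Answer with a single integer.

Answer: 6

Derivation:
Gen 1: crossing 1x2. Involves strand 1? yes. Count so far: 1
Gen 2: crossing 2x1. Involves strand 1? yes. Count so far: 2
Gen 3: crossing 3x4. Involves strand 1? no. Count so far: 2
Gen 4: crossing 1x2. Involves strand 1? yes. Count so far: 3
Gen 5: crossing 2x1. Involves strand 1? yes. Count so far: 4
Gen 6: crossing 1x2. Involves strand 1? yes. Count so far: 5
Gen 7: crossing 2x1. Involves strand 1? yes. Count so far: 6
Gen 8: crossing 4x3. Involves strand 1? no. Count so far: 6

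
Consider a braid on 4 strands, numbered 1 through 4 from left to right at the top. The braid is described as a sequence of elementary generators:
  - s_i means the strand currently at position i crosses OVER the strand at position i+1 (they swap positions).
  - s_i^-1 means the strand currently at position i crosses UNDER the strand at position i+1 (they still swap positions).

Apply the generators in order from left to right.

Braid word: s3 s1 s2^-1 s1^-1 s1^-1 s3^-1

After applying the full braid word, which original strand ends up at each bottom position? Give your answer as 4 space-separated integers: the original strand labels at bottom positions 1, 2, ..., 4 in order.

Gen 1 (s3): strand 3 crosses over strand 4. Perm now: [1 2 4 3]
Gen 2 (s1): strand 1 crosses over strand 2. Perm now: [2 1 4 3]
Gen 3 (s2^-1): strand 1 crosses under strand 4. Perm now: [2 4 1 3]
Gen 4 (s1^-1): strand 2 crosses under strand 4. Perm now: [4 2 1 3]
Gen 5 (s1^-1): strand 4 crosses under strand 2. Perm now: [2 4 1 3]
Gen 6 (s3^-1): strand 1 crosses under strand 3. Perm now: [2 4 3 1]

Answer: 2 4 3 1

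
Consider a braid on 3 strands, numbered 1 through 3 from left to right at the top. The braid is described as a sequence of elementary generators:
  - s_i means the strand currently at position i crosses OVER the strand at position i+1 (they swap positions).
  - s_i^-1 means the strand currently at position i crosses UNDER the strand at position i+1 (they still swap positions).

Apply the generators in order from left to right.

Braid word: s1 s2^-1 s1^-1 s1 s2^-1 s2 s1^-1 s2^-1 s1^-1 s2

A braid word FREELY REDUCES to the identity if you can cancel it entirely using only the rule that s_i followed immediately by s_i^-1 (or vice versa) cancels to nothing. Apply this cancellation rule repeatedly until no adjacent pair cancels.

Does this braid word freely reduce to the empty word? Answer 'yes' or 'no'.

Answer: no

Derivation:
Gen 1 (s1): push. Stack: [s1]
Gen 2 (s2^-1): push. Stack: [s1 s2^-1]
Gen 3 (s1^-1): push. Stack: [s1 s2^-1 s1^-1]
Gen 4 (s1): cancels prior s1^-1. Stack: [s1 s2^-1]
Gen 5 (s2^-1): push. Stack: [s1 s2^-1 s2^-1]
Gen 6 (s2): cancels prior s2^-1. Stack: [s1 s2^-1]
Gen 7 (s1^-1): push. Stack: [s1 s2^-1 s1^-1]
Gen 8 (s2^-1): push. Stack: [s1 s2^-1 s1^-1 s2^-1]
Gen 9 (s1^-1): push. Stack: [s1 s2^-1 s1^-1 s2^-1 s1^-1]
Gen 10 (s2): push. Stack: [s1 s2^-1 s1^-1 s2^-1 s1^-1 s2]
Reduced word: s1 s2^-1 s1^-1 s2^-1 s1^-1 s2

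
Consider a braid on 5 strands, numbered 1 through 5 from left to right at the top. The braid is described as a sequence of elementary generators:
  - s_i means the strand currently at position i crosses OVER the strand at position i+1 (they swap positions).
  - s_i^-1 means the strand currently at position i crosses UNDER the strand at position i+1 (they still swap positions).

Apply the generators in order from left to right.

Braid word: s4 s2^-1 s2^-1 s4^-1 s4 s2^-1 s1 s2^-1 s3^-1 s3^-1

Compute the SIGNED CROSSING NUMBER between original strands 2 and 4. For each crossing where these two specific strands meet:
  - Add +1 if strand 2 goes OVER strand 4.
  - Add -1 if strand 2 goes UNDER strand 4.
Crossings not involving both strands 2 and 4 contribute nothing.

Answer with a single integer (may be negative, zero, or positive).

Answer: 0

Derivation:
Gen 1: crossing 4x5. Both 2&4? no. Sum: 0
Gen 2: crossing 2x3. Both 2&4? no. Sum: 0
Gen 3: crossing 3x2. Both 2&4? no. Sum: 0
Gen 4: crossing 5x4. Both 2&4? no. Sum: 0
Gen 5: crossing 4x5. Both 2&4? no. Sum: 0
Gen 6: crossing 2x3. Both 2&4? no. Sum: 0
Gen 7: crossing 1x3. Both 2&4? no. Sum: 0
Gen 8: crossing 1x2. Both 2&4? no. Sum: 0
Gen 9: crossing 1x5. Both 2&4? no. Sum: 0
Gen 10: crossing 5x1. Both 2&4? no. Sum: 0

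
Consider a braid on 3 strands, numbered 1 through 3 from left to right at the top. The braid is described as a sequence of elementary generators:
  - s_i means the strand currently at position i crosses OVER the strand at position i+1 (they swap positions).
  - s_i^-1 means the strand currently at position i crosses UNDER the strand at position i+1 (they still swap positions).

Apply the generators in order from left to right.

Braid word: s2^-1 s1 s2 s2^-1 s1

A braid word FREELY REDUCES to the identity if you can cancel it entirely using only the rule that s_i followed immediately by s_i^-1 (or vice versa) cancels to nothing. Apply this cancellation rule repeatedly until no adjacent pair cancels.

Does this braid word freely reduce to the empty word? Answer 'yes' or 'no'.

Answer: no

Derivation:
Gen 1 (s2^-1): push. Stack: [s2^-1]
Gen 2 (s1): push. Stack: [s2^-1 s1]
Gen 3 (s2): push. Stack: [s2^-1 s1 s2]
Gen 4 (s2^-1): cancels prior s2. Stack: [s2^-1 s1]
Gen 5 (s1): push. Stack: [s2^-1 s1 s1]
Reduced word: s2^-1 s1 s1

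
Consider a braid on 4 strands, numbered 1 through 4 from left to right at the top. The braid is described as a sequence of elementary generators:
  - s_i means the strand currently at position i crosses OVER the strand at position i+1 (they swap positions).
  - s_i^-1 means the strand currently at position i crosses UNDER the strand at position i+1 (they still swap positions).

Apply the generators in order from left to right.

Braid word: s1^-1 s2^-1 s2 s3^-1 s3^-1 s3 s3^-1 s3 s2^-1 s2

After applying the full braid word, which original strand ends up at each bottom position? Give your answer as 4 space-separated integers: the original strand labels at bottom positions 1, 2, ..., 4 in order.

Gen 1 (s1^-1): strand 1 crosses under strand 2. Perm now: [2 1 3 4]
Gen 2 (s2^-1): strand 1 crosses under strand 3. Perm now: [2 3 1 4]
Gen 3 (s2): strand 3 crosses over strand 1. Perm now: [2 1 3 4]
Gen 4 (s3^-1): strand 3 crosses under strand 4. Perm now: [2 1 4 3]
Gen 5 (s3^-1): strand 4 crosses under strand 3. Perm now: [2 1 3 4]
Gen 6 (s3): strand 3 crosses over strand 4. Perm now: [2 1 4 3]
Gen 7 (s3^-1): strand 4 crosses under strand 3. Perm now: [2 1 3 4]
Gen 8 (s3): strand 3 crosses over strand 4. Perm now: [2 1 4 3]
Gen 9 (s2^-1): strand 1 crosses under strand 4. Perm now: [2 4 1 3]
Gen 10 (s2): strand 4 crosses over strand 1. Perm now: [2 1 4 3]

Answer: 2 1 4 3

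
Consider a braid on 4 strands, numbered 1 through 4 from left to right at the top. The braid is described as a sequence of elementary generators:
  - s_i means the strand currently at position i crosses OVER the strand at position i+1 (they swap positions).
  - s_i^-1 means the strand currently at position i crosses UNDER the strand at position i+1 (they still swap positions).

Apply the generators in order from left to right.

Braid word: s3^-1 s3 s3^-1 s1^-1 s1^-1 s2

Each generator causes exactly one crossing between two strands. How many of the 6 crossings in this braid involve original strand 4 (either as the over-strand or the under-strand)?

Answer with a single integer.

Answer: 4

Derivation:
Gen 1: crossing 3x4. Involves strand 4? yes. Count so far: 1
Gen 2: crossing 4x3. Involves strand 4? yes. Count so far: 2
Gen 3: crossing 3x4. Involves strand 4? yes. Count so far: 3
Gen 4: crossing 1x2. Involves strand 4? no. Count so far: 3
Gen 5: crossing 2x1. Involves strand 4? no. Count so far: 3
Gen 6: crossing 2x4. Involves strand 4? yes. Count so far: 4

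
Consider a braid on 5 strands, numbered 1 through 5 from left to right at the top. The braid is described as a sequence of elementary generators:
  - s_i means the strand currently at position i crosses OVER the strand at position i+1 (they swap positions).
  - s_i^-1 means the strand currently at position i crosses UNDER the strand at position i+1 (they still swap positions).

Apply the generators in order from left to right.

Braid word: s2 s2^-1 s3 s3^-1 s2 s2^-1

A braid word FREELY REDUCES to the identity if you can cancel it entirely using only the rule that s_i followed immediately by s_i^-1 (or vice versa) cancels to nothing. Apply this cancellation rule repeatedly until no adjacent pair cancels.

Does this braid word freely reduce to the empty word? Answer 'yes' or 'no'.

Answer: yes

Derivation:
Gen 1 (s2): push. Stack: [s2]
Gen 2 (s2^-1): cancels prior s2. Stack: []
Gen 3 (s3): push. Stack: [s3]
Gen 4 (s3^-1): cancels prior s3. Stack: []
Gen 5 (s2): push. Stack: [s2]
Gen 6 (s2^-1): cancels prior s2. Stack: []
Reduced word: (empty)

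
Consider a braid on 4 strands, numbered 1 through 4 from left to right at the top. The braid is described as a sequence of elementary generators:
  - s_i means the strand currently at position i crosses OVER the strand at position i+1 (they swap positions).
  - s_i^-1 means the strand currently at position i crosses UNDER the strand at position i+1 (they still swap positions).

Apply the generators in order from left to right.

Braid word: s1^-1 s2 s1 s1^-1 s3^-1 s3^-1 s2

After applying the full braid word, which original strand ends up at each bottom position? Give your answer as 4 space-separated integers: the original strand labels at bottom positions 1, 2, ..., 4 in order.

Answer: 2 1 3 4

Derivation:
Gen 1 (s1^-1): strand 1 crosses under strand 2. Perm now: [2 1 3 4]
Gen 2 (s2): strand 1 crosses over strand 3. Perm now: [2 3 1 4]
Gen 3 (s1): strand 2 crosses over strand 3. Perm now: [3 2 1 4]
Gen 4 (s1^-1): strand 3 crosses under strand 2. Perm now: [2 3 1 4]
Gen 5 (s3^-1): strand 1 crosses under strand 4. Perm now: [2 3 4 1]
Gen 6 (s3^-1): strand 4 crosses under strand 1. Perm now: [2 3 1 4]
Gen 7 (s2): strand 3 crosses over strand 1. Perm now: [2 1 3 4]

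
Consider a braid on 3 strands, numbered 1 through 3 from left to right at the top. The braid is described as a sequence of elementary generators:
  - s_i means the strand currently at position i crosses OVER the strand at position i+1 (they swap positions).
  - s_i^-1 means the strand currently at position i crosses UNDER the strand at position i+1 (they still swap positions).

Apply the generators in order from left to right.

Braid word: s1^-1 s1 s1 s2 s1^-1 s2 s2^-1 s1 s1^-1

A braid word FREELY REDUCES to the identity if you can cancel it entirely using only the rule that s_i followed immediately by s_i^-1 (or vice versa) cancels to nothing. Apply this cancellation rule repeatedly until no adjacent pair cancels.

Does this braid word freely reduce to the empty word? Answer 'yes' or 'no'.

Answer: no

Derivation:
Gen 1 (s1^-1): push. Stack: [s1^-1]
Gen 2 (s1): cancels prior s1^-1. Stack: []
Gen 3 (s1): push. Stack: [s1]
Gen 4 (s2): push. Stack: [s1 s2]
Gen 5 (s1^-1): push. Stack: [s1 s2 s1^-1]
Gen 6 (s2): push. Stack: [s1 s2 s1^-1 s2]
Gen 7 (s2^-1): cancels prior s2. Stack: [s1 s2 s1^-1]
Gen 8 (s1): cancels prior s1^-1. Stack: [s1 s2]
Gen 9 (s1^-1): push. Stack: [s1 s2 s1^-1]
Reduced word: s1 s2 s1^-1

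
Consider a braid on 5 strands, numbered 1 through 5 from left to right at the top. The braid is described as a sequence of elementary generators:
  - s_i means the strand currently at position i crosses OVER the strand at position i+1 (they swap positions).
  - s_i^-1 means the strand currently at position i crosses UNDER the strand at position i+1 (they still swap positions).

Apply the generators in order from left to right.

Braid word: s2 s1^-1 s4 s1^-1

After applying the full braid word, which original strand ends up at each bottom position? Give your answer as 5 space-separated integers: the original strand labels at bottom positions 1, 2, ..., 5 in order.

Answer: 1 3 2 5 4

Derivation:
Gen 1 (s2): strand 2 crosses over strand 3. Perm now: [1 3 2 4 5]
Gen 2 (s1^-1): strand 1 crosses under strand 3. Perm now: [3 1 2 4 5]
Gen 3 (s4): strand 4 crosses over strand 5. Perm now: [3 1 2 5 4]
Gen 4 (s1^-1): strand 3 crosses under strand 1. Perm now: [1 3 2 5 4]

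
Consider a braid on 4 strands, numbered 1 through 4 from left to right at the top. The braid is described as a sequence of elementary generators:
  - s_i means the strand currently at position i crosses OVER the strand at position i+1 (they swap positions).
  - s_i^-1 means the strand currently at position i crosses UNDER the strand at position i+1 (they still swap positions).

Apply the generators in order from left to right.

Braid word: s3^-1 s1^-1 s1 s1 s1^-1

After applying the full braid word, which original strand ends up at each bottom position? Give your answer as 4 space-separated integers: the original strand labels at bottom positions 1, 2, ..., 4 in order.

Answer: 1 2 4 3

Derivation:
Gen 1 (s3^-1): strand 3 crosses under strand 4. Perm now: [1 2 4 3]
Gen 2 (s1^-1): strand 1 crosses under strand 2. Perm now: [2 1 4 3]
Gen 3 (s1): strand 2 crosses over strand 1. Perm now: [1 2 4 3]
Gen 4 (s1): strand 1 crosses over strand 2. Perm now: [2 1 4 3]
Gen 5 (s1^-1): strand 2 crosses under strand 1. Perm now: [1 2 4 3]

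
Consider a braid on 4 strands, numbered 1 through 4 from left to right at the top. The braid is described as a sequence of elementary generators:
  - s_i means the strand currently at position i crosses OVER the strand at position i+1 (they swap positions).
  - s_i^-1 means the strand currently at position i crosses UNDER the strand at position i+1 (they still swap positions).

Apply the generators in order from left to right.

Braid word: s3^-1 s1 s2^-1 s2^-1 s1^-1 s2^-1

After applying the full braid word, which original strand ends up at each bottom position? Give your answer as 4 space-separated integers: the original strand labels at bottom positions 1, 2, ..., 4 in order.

Answer: 1 4 2 3

Derivation:
Gen 1 (s3^-1): strand 3 crosses under strand 4. Perm now: [1 2 4 3]
Gen 2 (s1): strand 1 crosses over strand 2. Perm now: [2 1 4 3]
Gen 3 (s2^-1): strand 1 crosses under strand 4. Perm now: [2 4 1 3]
Gen 4 (s2^-1): strand 4 crosses under strand 1. Perm now: [2 1 4 3]
Gen 5 (s1^-1): strand 2 crosses under strand 1. Perm now: [1 2 4 3]
Gen 6 (s2^-1): strand 2 crosses under strand 4. Perm now: [1 4 2 3]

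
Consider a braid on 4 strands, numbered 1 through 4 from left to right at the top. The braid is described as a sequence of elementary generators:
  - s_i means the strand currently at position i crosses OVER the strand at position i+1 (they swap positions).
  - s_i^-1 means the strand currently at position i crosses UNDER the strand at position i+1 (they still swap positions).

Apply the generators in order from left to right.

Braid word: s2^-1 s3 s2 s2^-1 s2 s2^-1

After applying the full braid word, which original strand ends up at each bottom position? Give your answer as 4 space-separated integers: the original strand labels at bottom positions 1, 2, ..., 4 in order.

Answer: 1 3 4 2

Derivation:
Gen 1 (s2^-1): strand 2 crosses under strand 3. Perm now: [1 3 2 4]
Gen 2 (s3): strand 2 crosses over strand 4. Perm now: [1 3 4 2]
Gen 3 (s2): strand 3 crosses over strand 4. Perm now: [1 4 3 2]
Gen 4 (s2^-1): strand 4 crosses under strand 3. Perm now: [1 3 4 2]
Gen 5 (s2): strand 3 crosses over strand 4. Perm now: [1 4 3 2]
Gen 6 (s2^-1): strand 4 crosses under strand 3. Perm now: [1 3 4 2]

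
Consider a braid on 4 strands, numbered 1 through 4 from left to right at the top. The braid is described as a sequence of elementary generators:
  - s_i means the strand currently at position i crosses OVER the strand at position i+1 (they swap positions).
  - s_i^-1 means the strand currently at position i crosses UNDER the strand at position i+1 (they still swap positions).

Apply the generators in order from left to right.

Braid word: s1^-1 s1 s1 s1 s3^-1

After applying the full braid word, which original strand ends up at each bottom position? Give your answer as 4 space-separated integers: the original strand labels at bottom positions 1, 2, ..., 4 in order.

Gen 1 (s1^-1): strand 1 crosses under strand 2. Perm now: [2 1 3 4]
Gen 2 (s1): strand 2 crosses over strand 1. Perm now: [1 2 3 4]
Gen 3 (s1): strand 1 crosses over strand 2. Perm now: [2 1 3 4]
Gen 4 (s1): strand 2 crosses over strand 1. Perm now: [1 2 3 4]
Gen 5 (s3^-1): strand 3 crosses under strand 4. Perm now: [1 2 4 3]

Answer: 1 2 4 3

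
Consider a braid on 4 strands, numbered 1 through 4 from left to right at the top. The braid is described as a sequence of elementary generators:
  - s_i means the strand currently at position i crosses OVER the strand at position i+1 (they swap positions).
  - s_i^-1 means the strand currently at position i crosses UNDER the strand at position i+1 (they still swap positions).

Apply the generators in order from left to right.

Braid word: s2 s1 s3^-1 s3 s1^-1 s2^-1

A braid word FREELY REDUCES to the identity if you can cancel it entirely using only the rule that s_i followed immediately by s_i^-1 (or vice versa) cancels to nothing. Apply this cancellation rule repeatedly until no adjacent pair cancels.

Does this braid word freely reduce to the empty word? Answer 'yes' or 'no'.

Gen 1 (s2): push. Stack: [s2]
Gen 2 (s1): push. Stack: [s2 s1]
Gen 3 (s3^-1): push. Stack: [s2 s1 s3^-1]
Gen 4 (s3): cancels prior s3^-1. Stack: [s2 s1]
Gen 5 (s1^-1): cancels prior s1. Stack: [s2]
Gen 6 (s2^-1): cancels prior s2. Stack: []
Reduced word: (empty)

Answer: yes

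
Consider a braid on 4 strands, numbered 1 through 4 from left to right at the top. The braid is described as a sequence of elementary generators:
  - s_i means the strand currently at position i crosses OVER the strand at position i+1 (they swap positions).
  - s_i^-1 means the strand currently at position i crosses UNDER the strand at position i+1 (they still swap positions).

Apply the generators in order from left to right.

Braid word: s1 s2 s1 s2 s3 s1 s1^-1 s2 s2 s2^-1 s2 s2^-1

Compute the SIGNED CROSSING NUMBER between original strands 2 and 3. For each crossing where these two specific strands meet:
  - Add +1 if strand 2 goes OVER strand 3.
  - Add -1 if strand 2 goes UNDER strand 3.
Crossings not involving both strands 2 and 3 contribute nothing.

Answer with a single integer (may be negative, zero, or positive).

Answer: 1

Derivation:
Gen 1: crossing 1x2. Both 2&3? no. Sum: 0
Gen 2: crossing 1x3. Both 2&3? no. Sum: 0
Gen 3: 2 over 3. Both 2&3? yes. Contrib: +1. Sum: 1
Gen 4: crossing 2x1. Both 2&3? no. Sum: 1
Gen 5: crossing 2x4. Both 2&3? no. Sum: 1
Gen 6: crossing 3x1. Both 2&3? no. Sum: 1
Gen 7: crossing 1x3. Both 2&3? no. Sum: 1
Gen 8: crossing 1x4. Both 2&3? no. Sum: 1
Gen 9: crossing 4x1. Both 2&3? no. Sum: 1
Gen 10: crossing 1x4. Both 2&3? no. Sum: 1
Gen 11: crossing 4x1. Both 2&3? no. Sum: 1
Gen 12: crossing 1x4. Both 2&3? no. Sum: 1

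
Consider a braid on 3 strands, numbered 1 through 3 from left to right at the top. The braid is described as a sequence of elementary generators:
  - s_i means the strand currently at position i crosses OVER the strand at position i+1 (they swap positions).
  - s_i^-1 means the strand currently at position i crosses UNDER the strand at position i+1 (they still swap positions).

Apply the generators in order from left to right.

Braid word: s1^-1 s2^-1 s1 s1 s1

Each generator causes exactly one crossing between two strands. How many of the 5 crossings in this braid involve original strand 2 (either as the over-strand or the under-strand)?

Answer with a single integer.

Answer: 4

Derivation:
Gen 1: crossing 1x2. Involves strand 2? yes. Count so far: 1
Gen 2: crossing 1x3. Involves strand 2? no. Count so far: 1
Gen 3: crossing 2x3. Involves strand 2? yes. Count so far: 2
Gen 4: crossing 3x2. Involves strand 2? yes. Count so far: 3
Gen 5: crossing 2x3. Involves strand 2? yes. Count so far: 4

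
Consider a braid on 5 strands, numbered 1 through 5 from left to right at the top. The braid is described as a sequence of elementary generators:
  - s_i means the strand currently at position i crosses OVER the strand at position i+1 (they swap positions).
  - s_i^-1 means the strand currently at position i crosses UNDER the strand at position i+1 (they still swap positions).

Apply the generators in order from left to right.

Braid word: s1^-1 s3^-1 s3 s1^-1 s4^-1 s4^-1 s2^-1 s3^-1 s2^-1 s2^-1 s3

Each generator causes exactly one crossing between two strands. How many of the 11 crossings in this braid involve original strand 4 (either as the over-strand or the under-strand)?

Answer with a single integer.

Answer: 8

Derivation:
Gen 1: crossing 1x2. Involves strand 4? no. Count so far: 0
Gen 2: crossing 3x4. Involves strand 4? yes. Count so far: 1
Gen 3: crossing 4x3. Involves strand 4? yes. Count so far: 2
Gen 4: crossing 2x1. Involves strand 4? no. Count so far: 2
Gen 5: crossing 4x5. Involves strand 4? yes. Count so far: 3
Gen 6: crossing 5x4. Involves strand 4? yes. Count so far: 4
Gen 7: crossing 2x3. Involves strand 4? no. Count so far: 4
Gen 8: crossing 2x4. Involves strand 4? yes. Count so far: 5
Gen 9: crossing 3x4. Involves strand 4? yes. Count so far: 6
Gen 10: crossing 4x3. Involves strand 4? yes. Count so far: 7
Gen 11: crossing 4x2. Involves strand 4? yes. Count so far: 8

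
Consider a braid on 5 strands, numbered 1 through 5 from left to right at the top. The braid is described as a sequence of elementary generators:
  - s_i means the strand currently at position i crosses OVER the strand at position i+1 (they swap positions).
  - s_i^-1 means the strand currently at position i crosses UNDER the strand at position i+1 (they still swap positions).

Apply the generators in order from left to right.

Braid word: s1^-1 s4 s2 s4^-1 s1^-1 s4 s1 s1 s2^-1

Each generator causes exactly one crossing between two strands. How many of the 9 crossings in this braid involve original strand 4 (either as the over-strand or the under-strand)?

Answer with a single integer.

Answer: 3

Derivation:
Gen 1: crossing 1x2. Involves strand 4? no. Count so far: 0
Gen 2: crossing 4x5. Involves strand 4? yes. Count so far: 1
Gen 3: crossing 1x3. Involves strand 4? no. Count so far: 1
Gen 4: crossing 5x4. Involves strand 4? yes. Count so far: 2
Gen 5: crossing 2x3. Involves strand 4? no. Count so far: 2
Gen 6: crossing 4x5. Involves strand 4? yes. Count so far: 3
Gen 7: crossing 3x2. Involves strand 4? no. Count so far: 3
Gen 8: crossing 2x3. Involves strand 4? no. Count so far: 3
Gen 9: crossing 2x1. Involves strand 4? no. Count so far: 3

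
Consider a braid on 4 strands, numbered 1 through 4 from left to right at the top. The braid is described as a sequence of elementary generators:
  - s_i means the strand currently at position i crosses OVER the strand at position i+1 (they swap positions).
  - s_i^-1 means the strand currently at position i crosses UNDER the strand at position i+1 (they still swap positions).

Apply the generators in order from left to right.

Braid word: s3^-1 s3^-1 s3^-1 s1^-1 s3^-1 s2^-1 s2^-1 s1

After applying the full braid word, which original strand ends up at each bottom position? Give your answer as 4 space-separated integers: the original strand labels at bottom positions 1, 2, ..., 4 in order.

Answer: 1 2 3 4

Derivation:
Gen 1 (s3^-1): strand 3 crosses under strand 4. Perm now: [1 2 4 3]
Gen 2 (s3^-1): strand 4 crosses under strand 3. Perm now: [1 2 3 4]
Gen 3 (s3^-1): strand 3 crosses under strand 4. Perm now: [1 2 4 3]
Gen 4 (s1^-1): strand 1 crosses under strand 2. Perm now: [2 1 4 3]
Gen 5 (s3^-1): strand 4 crosses under strand 3. Perm now: [2 1 3 4]
Gen 6 (s2^-1): strand 1 crosses under strand 3. Perm now: [2 3 1 4]
Gen 7 (s2^-1): strand 3 crosses under strand 1. Perm now: [2 1 3 4]
Gen 8 (s1): strand 2 crosses over strand 1. Perm now: [1 2 3 4]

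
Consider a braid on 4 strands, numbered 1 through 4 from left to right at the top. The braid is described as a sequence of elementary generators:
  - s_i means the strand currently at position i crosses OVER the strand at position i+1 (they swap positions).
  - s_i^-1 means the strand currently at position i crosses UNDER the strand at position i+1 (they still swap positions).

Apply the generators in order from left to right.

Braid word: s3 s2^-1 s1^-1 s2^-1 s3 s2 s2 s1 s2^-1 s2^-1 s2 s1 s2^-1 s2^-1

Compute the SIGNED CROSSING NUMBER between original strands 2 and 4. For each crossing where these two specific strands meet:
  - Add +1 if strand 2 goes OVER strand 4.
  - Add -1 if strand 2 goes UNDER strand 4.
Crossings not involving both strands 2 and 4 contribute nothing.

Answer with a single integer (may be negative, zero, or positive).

Answer: -2

Derivation:
Gen 1: crossing 3x4. Both 2&4? no. Sum: 0
Gen 2: 2 under 4. Both 2&4? yes. Contrib: -1. Sum: -1
Gen 3: crossing 1x4. Both 2&4? no. Sum: -1
Gen 4: crossing 1x2. Both 2&4? no. Sum: -1
Gen 5: crossing 1x3. Both 2&4? no. Sum: -1
Gen 6: crossing 2x3. Both 2&4? no. Sum: -1
Gen 7: crossing 3x2. Both 2&4? no. Sum: -1
Gen 8: 4 over 2. Both 2&4? yes. Contrib: -1. Sum: -2
Gen 9: crossing 4x3. Both 2&4? no. Sum: -2
Gen 10: crossing 3x4. Both 2&4? no. Sum: -2
Gen 11: crossing 4x3. Both 2&4? no. Sum: -2
Gen 12: crossing 2x3. Both 2&4? no. Sum: -2
Gen 13: 2 under 4. Both 2&4? yes. Contrib: -1. Sum: -3
Gen 14: 4 under 2. Both 2&4? yes. Contrib: +1. Sum: -2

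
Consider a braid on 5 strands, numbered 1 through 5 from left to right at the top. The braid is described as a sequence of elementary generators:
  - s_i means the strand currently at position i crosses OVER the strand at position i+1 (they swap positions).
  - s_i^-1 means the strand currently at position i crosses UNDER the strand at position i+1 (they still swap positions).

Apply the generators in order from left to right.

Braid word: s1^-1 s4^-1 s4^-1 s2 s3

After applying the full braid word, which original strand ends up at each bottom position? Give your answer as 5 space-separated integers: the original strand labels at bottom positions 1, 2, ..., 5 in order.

Gen 1 (s1^-1): strand 1 crosses under strand 2. Perm now: [2 1 3 4 5]
Gen 2 (s4^-1): strand 4 crosses under strand 5. Perm now: [2 1 3 5 4]
Gen 3 (s4^-1): strand 5 crosses under strand 4. Perm now: [2 1 3 4 5]
Gen 4 (s2): strand 1 crosses over strand 3. Perm now: [2 3 1 4 5]
Gen 5 (s3): strand 1 crosses over strand 4. Perm now: [2 3 4 1 5]

Answer: 2 3 4 1 5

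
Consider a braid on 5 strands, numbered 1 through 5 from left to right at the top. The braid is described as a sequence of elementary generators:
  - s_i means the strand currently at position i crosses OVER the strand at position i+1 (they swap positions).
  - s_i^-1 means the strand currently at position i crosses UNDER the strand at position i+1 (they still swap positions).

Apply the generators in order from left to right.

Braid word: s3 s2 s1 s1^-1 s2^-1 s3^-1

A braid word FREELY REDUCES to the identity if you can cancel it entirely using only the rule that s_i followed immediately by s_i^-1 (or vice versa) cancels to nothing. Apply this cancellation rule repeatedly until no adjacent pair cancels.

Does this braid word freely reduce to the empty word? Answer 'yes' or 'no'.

Answer: yes

Derivation:
Gen 1 (s3): push. Stack: [s3]
Gen 2 (s2): push. Stack: [s3 s2]
Gen 3 (s1): push. Stack: [s3 s2 s1]
Gen 4 (s1^-1): cancels prior s1. Stack: [s3 s2]
Gen 5 (s2^-1): cancels prior s2. Stack: [s3]
Gen 6 (s3^-1): cancels prior s3. Stack: []
Reduced word: (empty)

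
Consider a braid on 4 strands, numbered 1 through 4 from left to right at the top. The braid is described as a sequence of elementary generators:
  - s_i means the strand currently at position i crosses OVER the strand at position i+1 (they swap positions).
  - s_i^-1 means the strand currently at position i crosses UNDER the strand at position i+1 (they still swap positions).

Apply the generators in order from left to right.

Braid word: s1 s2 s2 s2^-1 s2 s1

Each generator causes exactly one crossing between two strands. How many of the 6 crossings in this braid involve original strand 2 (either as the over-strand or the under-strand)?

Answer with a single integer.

Answer: 2

Derivation:
Gen 1: crossing 1x2. Involves strand 2? yes. Count so far: 1
Gen 2: crossing 1x3. Involves strand 2? no. Count so far: 1
Gen 3: crossing 3x1. Involves strand 2? no. Count so far: 1
Gen 4: crossing 1x3. Involves strand 2? no. Count so far: 1
Gen 5: crossing 3x1. Involves strand 2? no. Count so far: 1
Gen 6: crossing 2x1. Involves strand 2? yes. Count so far: 2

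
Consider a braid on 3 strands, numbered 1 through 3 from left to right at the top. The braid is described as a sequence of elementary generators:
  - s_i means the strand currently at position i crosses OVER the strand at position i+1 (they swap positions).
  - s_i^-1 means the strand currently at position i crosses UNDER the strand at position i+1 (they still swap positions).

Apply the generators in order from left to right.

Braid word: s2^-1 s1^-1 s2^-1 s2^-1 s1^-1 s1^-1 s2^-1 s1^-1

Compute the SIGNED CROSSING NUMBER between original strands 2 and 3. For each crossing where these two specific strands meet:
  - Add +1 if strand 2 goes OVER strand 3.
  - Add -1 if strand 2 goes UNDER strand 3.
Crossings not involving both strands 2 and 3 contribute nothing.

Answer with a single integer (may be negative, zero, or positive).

Answer: 0

Derivation:
Gen 1: 2 under 3. Both 2&3? yes. Contrib: -1. Sum: -1
Gen 2: crossing 1x3. Both 2&3? no. Sum: -1
Gen 3: crossing 1x2. Both 2&3? no. Sum: -1
Gen 4: crossing 2x1. Both 2&3? no. Sum: -1
Gen 5: crossing 3x1. Both 2&3? no. Sum: -1
Gen 6: crossing 1x3. Both 2&3? no. Sum: -1
Gen 7: crossing 1x2. Both 2&3? no. Sum: -1
Gen 8: 3 under 2. Both 2&3? yes. Contrib: +1. Sum: 0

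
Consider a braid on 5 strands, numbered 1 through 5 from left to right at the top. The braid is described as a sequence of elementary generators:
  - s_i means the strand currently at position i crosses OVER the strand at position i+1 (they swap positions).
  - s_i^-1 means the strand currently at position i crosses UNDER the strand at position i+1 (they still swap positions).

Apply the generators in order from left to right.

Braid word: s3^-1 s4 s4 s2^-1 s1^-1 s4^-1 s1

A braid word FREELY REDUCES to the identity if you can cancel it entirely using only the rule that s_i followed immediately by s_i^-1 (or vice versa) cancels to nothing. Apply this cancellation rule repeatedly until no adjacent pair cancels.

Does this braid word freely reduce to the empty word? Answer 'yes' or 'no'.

Gen 1 (s3^-1): push. Stack: [s3^-1]
Gen 2 (s4): push. Stack: [s3^-1 s4]
Gen 3 (s4): push. Stack: [s3^-1 s4 s4]
Gen 4 (s2^-1): push. Stack: [s3^-1 s4 s4 s2^-1]
Gen 5 (s1^-1): push. Stack: [s3^-1 s4 s4 s2^-1 s1^-1]
Gen 6 (s4^-1): push. Stack: [s3^-1 s4 s4 s2^-1 s1^-1 s4^-1]
Gen 7 (s1): push. Stack: [s3^-1 s4 s4 s2^-1 s1^-1 s4^-1 s1]
Reduced word: s3^-1 s4 s4 s2^-1 s1^-1 s4^-1 s1

Answer: no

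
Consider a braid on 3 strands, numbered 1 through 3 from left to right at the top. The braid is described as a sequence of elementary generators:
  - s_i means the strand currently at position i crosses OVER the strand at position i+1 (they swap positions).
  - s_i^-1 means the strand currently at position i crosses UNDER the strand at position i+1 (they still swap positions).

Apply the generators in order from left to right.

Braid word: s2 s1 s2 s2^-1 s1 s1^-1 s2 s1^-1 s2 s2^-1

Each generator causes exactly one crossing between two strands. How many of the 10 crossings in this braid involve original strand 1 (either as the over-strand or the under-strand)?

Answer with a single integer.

Answer: 8

Derivation:
Gen 1: crossing 2x3. Involves strand 1? no. Count so far: 0
Gen 2: crossing 1x3. Involves strand 1? yes. Count so far: 1
Gen 3: crossing 1x2. Involves strand 1? yes. Count so far: 2
Gen 4: crossing 2x1. Involves strand 1? yes. Count so far: 3
Gen 5: crossing 3x1. Involves strand 1? yes. Count so far: 4
Gen 6: crossing 1x3. Involves strand 1? yes. Count so far: 5
Gen 7: crossing 1x2. Involves strand 1? yes. Count so far: 6
Gen 8: crossing 3x2. Involves strand 1? no. Count so far: 6
Gen 9: crossing 3x1. Involves strand 1? yes. Count so far: 7
Gen 10: crossing 1x3. Involves strand 1? yes. Count so far: 8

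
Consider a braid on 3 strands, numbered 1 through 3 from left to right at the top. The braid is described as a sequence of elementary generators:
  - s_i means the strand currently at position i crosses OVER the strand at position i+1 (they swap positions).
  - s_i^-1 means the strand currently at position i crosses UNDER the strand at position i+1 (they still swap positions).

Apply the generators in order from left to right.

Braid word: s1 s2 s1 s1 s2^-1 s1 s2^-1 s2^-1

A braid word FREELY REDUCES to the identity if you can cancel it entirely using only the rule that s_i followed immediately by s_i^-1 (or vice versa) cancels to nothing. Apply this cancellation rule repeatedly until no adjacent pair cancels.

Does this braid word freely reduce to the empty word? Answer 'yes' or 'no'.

Answer: no

Derivation:
Gen 1 (s1): push. Stack: [s1]
Gen 2 (s2): push. Stack: [s1 s2]
Gen 3 (s1): push. Stack: [s1 s2 s1]
Gen 4 (s1): push. Stack: [s1 s2 s1 s1]
Gen 5 (s2^-1): push. Stack: [s1 s2 s1 s1 s2^-1]
Gen 6 (s1): push. Stack: [s1 s2 s1 s1 s2^-1 s1]
Gen 7 (s2^-1): push. Stack: [s1 s2 s1 s1 s2^-1 s1 s2^-1]
Gen 8 (s2^-1): push. Stack: [s1 s2 s1 s1 s2^-1 s1 s2^-1 s2^-1]
Reduced word: s1 s2 s1 s1 s2^-1 s1 s2^-1 s2^-1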